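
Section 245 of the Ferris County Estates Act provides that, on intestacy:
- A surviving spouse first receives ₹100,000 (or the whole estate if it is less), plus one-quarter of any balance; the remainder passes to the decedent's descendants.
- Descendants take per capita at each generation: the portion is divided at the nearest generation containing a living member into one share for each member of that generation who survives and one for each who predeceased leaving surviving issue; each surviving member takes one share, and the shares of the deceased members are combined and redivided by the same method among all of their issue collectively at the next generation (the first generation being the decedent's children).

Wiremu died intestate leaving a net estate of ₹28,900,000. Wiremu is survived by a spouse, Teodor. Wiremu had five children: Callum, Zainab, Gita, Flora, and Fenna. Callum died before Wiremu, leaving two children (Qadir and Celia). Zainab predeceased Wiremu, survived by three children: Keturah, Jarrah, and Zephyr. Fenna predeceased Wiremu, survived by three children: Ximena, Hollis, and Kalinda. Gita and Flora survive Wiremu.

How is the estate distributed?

Teodor first takes ₹100,000, leaving a balance of ₹28,800,000. Teodor then takes one-quarter of the balance (₹7,200,000), for a total of ₹7,300,000. The remaining ₹21,600,000 passes to the descendants.
The descendants' portion (₹21,600,000) is divided at the children's generation into 5 shares of ₹4,320,000. Gita and Flora each take ₹4,320,000. The 3 shares of the deceased (Callum, Zainab, and Fenna) are combined into a pool of ₹12,960,000.
That pool (₹12,960,000) is divided at the grandchildren's generation equally among Qadir, Celia, Keturah, Jarrah, Zephyr, Ximena, Hollis, and Kalinda: ₹1,620,000 each.

Teodor: ₹7,300,000; Qadir: ₹1,620,000; Celia: ₹1,620,000; Keturah: ₹1,620,000; Jarrah: ₹1,620,000; Zephyr: ₹1,620,000; Gita: ₹4,320,000; Flora: ₹4,320,000; Ximena: ₹1,620,000; Hollis: ₹1,620,000; Kalinda: ₹1,620,000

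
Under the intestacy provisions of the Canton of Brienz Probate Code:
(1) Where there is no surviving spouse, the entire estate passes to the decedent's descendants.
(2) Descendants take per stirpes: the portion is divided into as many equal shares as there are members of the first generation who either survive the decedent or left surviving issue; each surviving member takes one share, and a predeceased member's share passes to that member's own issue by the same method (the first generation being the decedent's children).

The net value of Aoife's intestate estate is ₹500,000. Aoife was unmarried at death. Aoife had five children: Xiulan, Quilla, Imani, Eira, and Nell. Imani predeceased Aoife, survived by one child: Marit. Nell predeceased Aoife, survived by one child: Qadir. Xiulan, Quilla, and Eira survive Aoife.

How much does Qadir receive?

The entire ₹500,000 passes to the descendants.
That amount (₹500,000) is divided into 5 shares of ₹100,000: Xiulan, Quilla, and Eira each take ₹100,000; Imani's ₹100,000 share passes to Imani's issue; Nell's ₹100,000 share passes to Nell's issue.
Imani's share (₹100,000) passes entirely to Marit.
Nell's share (₹100,000) passes entirely to Qadir.

Qadir receives ₹100,000.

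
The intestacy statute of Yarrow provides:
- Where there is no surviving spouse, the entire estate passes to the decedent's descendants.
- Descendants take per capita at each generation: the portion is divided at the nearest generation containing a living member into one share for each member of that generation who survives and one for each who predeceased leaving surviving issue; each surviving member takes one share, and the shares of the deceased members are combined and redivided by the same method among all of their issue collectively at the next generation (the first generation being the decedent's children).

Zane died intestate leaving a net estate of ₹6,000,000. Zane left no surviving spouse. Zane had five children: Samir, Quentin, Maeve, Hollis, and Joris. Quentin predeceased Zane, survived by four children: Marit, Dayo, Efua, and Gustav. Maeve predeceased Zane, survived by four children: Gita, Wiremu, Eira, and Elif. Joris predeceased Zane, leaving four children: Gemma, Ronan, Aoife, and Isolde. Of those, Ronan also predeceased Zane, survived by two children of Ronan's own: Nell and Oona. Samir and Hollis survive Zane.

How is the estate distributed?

Samir: ₹1,200,000; Marit: ₹300,000; Dayo: ₹300,000; Efua: ₹300,000; Gustav: ₹300,000; Gita: ₹300,000; Wiremu: ₹300,000; Eira: ₹300,000; Elif: ₹300,000; Hollis: ₹1,200,000; Gemma: ₹300,000; Nell: ₹150,000; Oona: ₹150,000; Aoife: ₹300,000; Isolde: ₹300,000

The entire ₹6,000,000 passes to the descendants.
That amount (₹6,000,000) is divided at the children's generation into 5 shares of ₹1,200,000. Samir and Hollis each take ₹1,200,000. The 3 shares of the deceased (Quentin, Maeve, and Joris) are combined into a pool of ₹3,600,000.
That pool (₹3,600,000) is divided at the grandchildren's generation into 12 shares of ₹300,000. Marit, Dayo, Efua, Gustav, Gita, Wiremu, Eira, Elif, Gemma, Aoife, and Isolde each take ₹300,000. The remaining share for the deceased Ronan (₹300,000) is carried to the next generation.
That pool (₹300,000) is divided at the great-grandchildren's generation equally among Nell and Oona: ₹150,000 each.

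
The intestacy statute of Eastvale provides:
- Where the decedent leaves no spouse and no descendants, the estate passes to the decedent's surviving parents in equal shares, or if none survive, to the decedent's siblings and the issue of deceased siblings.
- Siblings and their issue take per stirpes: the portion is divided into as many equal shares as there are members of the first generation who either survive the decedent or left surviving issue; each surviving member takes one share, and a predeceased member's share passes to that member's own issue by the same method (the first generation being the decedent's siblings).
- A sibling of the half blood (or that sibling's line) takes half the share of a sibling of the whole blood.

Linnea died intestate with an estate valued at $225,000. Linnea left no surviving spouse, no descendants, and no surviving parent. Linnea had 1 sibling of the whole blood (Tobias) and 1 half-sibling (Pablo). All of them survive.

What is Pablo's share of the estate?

The entire $225,000 passes to the siblings and their issue.
Counting each half-blood sibling's line as half a unit, there are 3/2 units in $225,000, so one unit is $150,000. Whole-blood lines (Tobias) take $150,000 each; half-blood lines (Pablo) take $75,000 each.

Pablo receives $75,000.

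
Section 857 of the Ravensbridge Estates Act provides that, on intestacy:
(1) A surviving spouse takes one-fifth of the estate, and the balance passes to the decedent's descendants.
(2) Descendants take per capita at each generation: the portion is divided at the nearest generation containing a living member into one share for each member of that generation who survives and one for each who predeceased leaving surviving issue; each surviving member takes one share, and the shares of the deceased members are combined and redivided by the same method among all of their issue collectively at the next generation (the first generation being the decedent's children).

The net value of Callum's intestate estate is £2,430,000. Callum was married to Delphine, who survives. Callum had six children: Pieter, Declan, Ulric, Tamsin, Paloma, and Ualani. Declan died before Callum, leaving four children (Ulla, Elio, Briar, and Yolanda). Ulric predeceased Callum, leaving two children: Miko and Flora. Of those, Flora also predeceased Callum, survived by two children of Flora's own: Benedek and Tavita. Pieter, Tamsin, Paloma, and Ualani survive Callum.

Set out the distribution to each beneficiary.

Delphine takes one-fifth of £2,430,000 = £486,000. The remaining £1,944,000 passes to the descendants.
The descendants' portion (£1,944,000) is divided at the children's generation into 6 shares of £324,000. Pieter, Tamsin, Paloma, and Ualani each take £324,000. The 2 shares of the deceased (Declan and Ulric) are combined into a pool of £648,000.
That pool (£648,000) is divided at the grandchildren's generation into 6 shares of £108,000. Ulla, Elio, Briar, Yolanda, and Miko each take £108,000. The remaining share for the deceased Flora (£108,000) is carried to the next generation.
That pool (£108,000) is divided at the great-grandchildren's generation equally among Benedek and Tavita: £54,000 each.

Delphine: £486,000; Pieter: £324,000; Ulla: £108,000; Elio: £108,000; Briar: £108,000; Yolanda: £108,000; Miko: £108,000; Benedek: £54,000; Tavita: £54,000; Tamsin: £324,000; Paloma: £324,000; Ualani: £324,000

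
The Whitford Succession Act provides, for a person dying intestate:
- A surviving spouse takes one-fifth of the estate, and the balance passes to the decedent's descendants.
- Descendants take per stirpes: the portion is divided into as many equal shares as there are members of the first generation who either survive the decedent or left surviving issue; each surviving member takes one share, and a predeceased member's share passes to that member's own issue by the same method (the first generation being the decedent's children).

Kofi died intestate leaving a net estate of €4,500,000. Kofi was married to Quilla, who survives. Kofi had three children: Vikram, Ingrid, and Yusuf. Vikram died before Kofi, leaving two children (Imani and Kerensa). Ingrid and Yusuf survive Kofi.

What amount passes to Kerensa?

Kerensa receives €600,000.

Quilla takes one-fifth of €4,500,000 = €900,000. The remaining €3,600,000 passes to the descendants.
The descendants' portion (€3,600,000) is divided into 3 shares of €1,200,000: Ingrid and Yusuf each take €1,200,000; Vikram's €1,200,000 share passes to Vikram's issue.
Vikram's share (€1,200,000) is divided into 2 shares of €600,000: Imani and Kerensa each take €600,000.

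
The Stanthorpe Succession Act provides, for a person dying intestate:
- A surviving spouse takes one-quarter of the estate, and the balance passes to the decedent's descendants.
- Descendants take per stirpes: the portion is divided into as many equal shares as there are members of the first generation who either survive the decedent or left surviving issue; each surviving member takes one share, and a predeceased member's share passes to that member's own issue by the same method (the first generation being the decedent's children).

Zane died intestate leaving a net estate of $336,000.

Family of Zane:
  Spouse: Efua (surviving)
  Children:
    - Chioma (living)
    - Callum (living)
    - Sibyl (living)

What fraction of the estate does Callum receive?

Callum receives 1/4 of the estate.

Efua takes one-quarter of $336,000 = $84,000. The remaining $252,000 passes to the descendants.
The descendants' portion ($252,000) is divided into 3 shares of $84,000: Chioma, Callum, and Sibyl each take $84,000.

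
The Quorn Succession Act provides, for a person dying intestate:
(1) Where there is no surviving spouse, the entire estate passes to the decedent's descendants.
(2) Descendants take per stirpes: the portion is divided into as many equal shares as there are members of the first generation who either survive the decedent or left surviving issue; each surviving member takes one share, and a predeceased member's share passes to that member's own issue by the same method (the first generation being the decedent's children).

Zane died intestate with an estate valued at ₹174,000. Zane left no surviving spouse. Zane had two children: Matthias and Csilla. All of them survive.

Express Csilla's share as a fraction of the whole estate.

Csilla receives 1/2 of the estate.

The entire ₹174,000 passes to the descendants.
That amount (₹174,000) is divided into 2 shares of ₹87,000: Matthias and Csilla each take ₹87,000.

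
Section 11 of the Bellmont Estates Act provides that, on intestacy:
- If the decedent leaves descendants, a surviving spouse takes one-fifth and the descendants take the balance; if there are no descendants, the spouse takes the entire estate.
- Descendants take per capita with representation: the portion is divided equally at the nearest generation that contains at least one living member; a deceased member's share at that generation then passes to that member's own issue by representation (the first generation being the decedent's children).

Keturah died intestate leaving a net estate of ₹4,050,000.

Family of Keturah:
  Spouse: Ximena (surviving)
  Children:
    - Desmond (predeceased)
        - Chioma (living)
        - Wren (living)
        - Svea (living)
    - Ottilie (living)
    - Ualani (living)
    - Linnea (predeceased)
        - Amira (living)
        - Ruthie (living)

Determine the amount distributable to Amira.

Ximena takes one-fifth of ₹4,050,000 = ₹810,000. The remaining ₹3,240,000 passes to the descendants.
The descendants' portion (₹3,240,000) is divided into 4 shares of ₹810,000: Ottilie and Ualani each take ₹810,000; Desmond's ₹810,000 share passes to Desmond's issue; Linnea's ₹810,000 share passes to Linnea's issue.
Desmond's share (₹810,000) is divided into 3 shares of ₹270,000: Chioma, Wren, and Svea each take ₹270,000.
Linnea's share (₹810,000) is divided into 2 shares of ₹405,000: Amira and Ruthie each take ₹405,000.

Amira receives ₹405,000.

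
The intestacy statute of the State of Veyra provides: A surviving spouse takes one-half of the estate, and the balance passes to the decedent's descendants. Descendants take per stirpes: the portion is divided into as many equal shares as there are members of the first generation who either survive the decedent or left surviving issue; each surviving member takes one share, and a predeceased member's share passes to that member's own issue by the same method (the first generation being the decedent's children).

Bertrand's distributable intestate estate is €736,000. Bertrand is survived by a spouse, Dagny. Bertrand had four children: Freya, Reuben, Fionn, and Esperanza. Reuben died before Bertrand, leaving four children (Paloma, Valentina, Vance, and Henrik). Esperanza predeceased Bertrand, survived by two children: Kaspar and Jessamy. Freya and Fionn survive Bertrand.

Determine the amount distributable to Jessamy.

Jessamy receives €46,000.

Dagny takes one-half of €736,000 = €368,000. The remaining €368,000 passes to the descendants.
The descendants' portion (€368,000) is divided into 4 shares of €92,000: Freya and Fionn each take €92,000; Reuben's €92,000 share passes to Reuben's issue; Esperanza's €92,000 share passes to Esperanza's issue.
Reuben's share (€92,000) is divided into 4 shares of €23,000: Paloma, Valentina, Vance, and Henrik each take €23,000.
Esperanza's share (€92,000) is divided into 2 shares of €46,000: Kaspar and Jessamy each take €46,000.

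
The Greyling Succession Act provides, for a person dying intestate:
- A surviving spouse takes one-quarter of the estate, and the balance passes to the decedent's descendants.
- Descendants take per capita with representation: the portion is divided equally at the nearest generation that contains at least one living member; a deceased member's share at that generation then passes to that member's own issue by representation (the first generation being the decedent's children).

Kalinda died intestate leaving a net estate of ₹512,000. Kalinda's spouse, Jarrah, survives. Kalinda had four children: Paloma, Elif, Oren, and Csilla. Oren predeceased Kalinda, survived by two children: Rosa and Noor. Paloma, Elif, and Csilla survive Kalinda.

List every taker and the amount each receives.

Jarrah takes one-quarter of ₹512,000 = ₹128,000. The remaining ₹384,000 passes to the descendants.
The descendants' portion (₹384,000) is divided into 4 shares of ₹96,000: Paloma, Elif, and Csilla each take ₹96,000; Oren's ₹96,000 share passes to Oren's issue.
Oren's share (₹96,000) is divided into 2 shares of ₹48,000: Rosa and Noor each take ₹48,000.

Jarrah: ₹128,000; Paloma: ₹96,000; Elif: ₹96,000; Rosa: ₹48,000; Noor: ₹48,000; Csilla: ₹96,000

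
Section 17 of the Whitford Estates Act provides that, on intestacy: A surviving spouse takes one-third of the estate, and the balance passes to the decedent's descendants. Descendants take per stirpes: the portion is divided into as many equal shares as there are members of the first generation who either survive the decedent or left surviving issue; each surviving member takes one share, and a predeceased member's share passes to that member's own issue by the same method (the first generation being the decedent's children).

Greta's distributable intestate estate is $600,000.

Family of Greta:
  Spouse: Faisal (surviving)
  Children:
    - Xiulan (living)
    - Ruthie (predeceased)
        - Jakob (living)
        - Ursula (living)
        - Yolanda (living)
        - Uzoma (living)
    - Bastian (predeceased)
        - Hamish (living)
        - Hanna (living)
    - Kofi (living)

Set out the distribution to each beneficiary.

Faisal: $200,000; Xiulan: $100,000; Jakob: $25,000; Ursula: $25,000; Yolanda: $25,000; Uzoma: $25,000; Hamish: $50,000; Hanna: $50,000; Kofi: $100,000

Faisal takes one-third of $600,000 = $200,000. The remaining $400,000 passes to the descendants.
The descendants' portion ($400,000) is divided into 4 shares of $100,000: Xiulan and Kofi each take $100,000; Ruthie's $100,000 share passes to Ruthie's issue; Bastian's $100,000 share passes to Bastian's issue.
Ruthie's share ($100,000) is divided into 4 shares of $25,000: Jakob, Ursula, Yolanda, and Uzoma each take $25,000.
Bastian's share ($100,000) is divided into 2 shares of $50,000: Hamish and Hanna each take $50,000.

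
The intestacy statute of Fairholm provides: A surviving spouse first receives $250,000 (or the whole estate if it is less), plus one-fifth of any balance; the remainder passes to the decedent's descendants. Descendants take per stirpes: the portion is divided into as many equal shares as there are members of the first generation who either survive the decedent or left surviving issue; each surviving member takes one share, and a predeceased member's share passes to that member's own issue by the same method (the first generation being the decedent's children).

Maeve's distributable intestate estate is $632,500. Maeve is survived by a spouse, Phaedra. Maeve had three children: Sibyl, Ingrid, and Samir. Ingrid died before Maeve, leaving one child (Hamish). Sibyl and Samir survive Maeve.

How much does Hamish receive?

Hamish receives $102,000.

Phaedra first takes $250,000, leaving a balance of $382,500. Phaedra then takes one-fifth of the balance ($76,500), for a total of $326,500. The remaining $306,000 passes to the descendants.
The descendants' portion ($306,000) is divided into 3 shares of $102,000: Sibyl and Samir each take $102,000; Ingrid's $102,000 share passes to Ingrid's issue.
Ingrid's share ($102,000) passes entirely to Hamish.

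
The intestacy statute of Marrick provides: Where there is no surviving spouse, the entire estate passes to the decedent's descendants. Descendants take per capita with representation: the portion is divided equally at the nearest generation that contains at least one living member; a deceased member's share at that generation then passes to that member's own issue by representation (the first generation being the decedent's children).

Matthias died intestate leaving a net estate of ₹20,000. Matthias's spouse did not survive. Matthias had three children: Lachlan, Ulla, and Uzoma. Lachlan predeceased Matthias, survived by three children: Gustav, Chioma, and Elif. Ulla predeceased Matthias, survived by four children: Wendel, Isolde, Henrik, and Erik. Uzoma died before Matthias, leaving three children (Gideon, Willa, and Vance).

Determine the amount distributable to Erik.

Erik receives ₹2,000.

The entire ₹20,000 passes to the descendants.
No child survives, so the initial division is made at the grandchildren's generation.
That amount (₹20,000) is divided into 10 shares of ₹2,000: Gustav, Chioma, Elif, Wendel, Isolde, Henrik, Erik, Gideon, Willa, and Vance each take ₹2,000.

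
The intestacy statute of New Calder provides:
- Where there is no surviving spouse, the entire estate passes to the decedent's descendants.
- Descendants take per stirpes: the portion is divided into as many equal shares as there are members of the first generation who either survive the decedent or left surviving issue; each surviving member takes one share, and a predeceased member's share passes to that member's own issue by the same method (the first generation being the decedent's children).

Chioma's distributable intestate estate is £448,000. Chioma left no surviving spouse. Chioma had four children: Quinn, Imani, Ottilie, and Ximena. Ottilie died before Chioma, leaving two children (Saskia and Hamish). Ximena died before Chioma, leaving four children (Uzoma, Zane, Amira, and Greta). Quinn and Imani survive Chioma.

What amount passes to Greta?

Greta receives £28,000.

The entire £448,000 passes to the descendants.
That amount (£448,000) is divided into 4 shares of £112,000: Quinn and Imani each take £112,000; Ottilie's £112,000 share passes to Ottilie's issue; Ximena's £112,000 share passes to Ximena's issue.
Ottilie's share (£112,000) is divided into 2 shares of £56,000: Saskia and Hamish each take £56,000.
Ximena's share (£112,000) is divided into 4 shares of £28,000: Uzoma, Zane, Amira, and Greta each take £28,000.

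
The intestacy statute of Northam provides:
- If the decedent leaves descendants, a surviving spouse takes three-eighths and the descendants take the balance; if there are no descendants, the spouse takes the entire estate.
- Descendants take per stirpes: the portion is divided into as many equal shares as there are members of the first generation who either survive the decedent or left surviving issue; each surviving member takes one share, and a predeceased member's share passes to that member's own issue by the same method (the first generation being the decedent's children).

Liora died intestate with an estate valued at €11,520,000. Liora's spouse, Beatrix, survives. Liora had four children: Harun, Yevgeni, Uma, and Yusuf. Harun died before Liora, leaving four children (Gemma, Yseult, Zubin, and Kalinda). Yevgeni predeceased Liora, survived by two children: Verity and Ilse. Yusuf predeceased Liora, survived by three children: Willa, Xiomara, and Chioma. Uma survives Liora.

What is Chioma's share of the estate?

Chioma receives €600,000.

Beatrix takes three-eighths of €11,520,000 = €4,320,000. The remaining €7,200,000 passes to the descendants.
The descendants' portion (€7,200,000) is divided into 4 shares of €1,800,000: Uma takes €1,800,000; Harun's €1,800,000 share passes to Harun's issue; Yevgeni's €1,800,000 share passes to Yevgeni's issue; Yusuf's €1,800,000 share passes to Yusuf's issue.
Harun's share (€1,800,000) is divided into 4 shares of €450,000: Gemma, Yseult, Zubin, and Kalinda each take €450,000.
Yevgeni's share (€1,800,000) is divided into 2 shares of €900,000: Verity and Ilse each take €900,000.
Yusuf's share (€1,800,000) is divided into 3 shares of €600,000: Willa, Xiomara, and Chioma each take €600,000.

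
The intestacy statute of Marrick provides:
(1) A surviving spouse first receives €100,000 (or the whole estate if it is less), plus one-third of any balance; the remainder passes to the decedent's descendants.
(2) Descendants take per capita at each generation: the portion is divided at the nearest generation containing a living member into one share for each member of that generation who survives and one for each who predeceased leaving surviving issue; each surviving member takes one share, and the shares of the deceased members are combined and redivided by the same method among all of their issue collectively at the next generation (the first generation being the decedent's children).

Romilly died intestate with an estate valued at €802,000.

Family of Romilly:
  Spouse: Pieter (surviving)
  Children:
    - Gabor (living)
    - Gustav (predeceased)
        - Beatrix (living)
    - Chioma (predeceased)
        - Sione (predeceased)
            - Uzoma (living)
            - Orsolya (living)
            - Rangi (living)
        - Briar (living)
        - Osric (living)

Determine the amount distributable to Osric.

Pieter first takes €100,000, leaving a balance of €702,000. Pieter then takes one-third of the balance (€234,000), for a total of €334,000. The remaining €468,000 passes to the descendants.
The descendants' portion (€468,000) is divided at the children's generation into 3 shares of €156,000. Gabor takes €156,000. The 2 shares of the deceased (Gustav and Chioma) are combined into a pool of €312,000.
That pool (€312,000) is divided at the grandchildren's generation into 4 shares of €78,000. Beatrix, Briar, and Osric each take €78,000. The remaining share for the deceased Sione (€78,000) is carried to the next generation.
That pool (€78,000) is divided at the great-grandchildren's generation equally among Uzoma, Orsolya, and Rangi: €26,000 each.

Osric receives €78,000.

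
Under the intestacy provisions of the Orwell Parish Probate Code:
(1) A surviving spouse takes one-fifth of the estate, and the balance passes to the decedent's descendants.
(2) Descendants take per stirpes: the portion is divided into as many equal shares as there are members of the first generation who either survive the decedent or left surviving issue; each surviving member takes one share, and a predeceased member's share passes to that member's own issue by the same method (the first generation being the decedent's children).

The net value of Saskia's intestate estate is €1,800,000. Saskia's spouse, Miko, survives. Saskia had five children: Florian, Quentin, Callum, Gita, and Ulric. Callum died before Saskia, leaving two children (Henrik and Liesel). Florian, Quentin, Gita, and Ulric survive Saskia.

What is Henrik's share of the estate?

Miko takes one-fifth of €1,800,000 = €360,000. The remaining €1,440,000 passes to the descendants.
The descendants' portion (€1,440,000) is divided into 5 shares of €288,000: Florian, Quentin, Gita, and Ulric each take €288,000; Callum's €288,000 share passes to Callum's issue.
Callum's share (€288,000) is divided into 2 shares of €144,000: Henrik and Liesel each take €144,000.

Henrik receives €144,000.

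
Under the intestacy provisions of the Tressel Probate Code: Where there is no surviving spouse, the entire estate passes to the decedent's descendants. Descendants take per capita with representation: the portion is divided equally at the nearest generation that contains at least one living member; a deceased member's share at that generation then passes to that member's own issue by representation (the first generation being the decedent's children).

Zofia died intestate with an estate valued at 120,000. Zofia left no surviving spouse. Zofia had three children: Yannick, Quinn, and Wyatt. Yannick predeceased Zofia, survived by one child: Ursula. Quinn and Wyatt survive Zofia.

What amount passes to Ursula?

Ursula receives 40,000.

The entire 120,000 passes to the descendants.
That amount (120,000) is divided into 3 shares of 40,000: Quinn and Wyatt each take 40,000; Yannick's 40,000 share passes to Yannick's issue.
Yannick's share (40,000) passes entirely to Ursula.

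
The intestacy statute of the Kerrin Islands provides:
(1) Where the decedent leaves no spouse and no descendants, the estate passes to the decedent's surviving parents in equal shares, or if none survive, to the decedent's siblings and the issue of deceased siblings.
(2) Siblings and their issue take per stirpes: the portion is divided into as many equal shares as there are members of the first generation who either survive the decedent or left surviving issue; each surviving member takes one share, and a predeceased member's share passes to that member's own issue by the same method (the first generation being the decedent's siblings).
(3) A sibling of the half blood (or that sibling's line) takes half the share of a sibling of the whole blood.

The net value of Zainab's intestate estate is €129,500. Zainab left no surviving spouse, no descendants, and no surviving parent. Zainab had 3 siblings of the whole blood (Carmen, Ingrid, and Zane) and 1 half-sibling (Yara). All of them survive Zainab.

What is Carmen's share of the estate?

The entire €129,500 passes to the siblings and their issue.
Counting each half-blood sibling's line as half a unit, there are 7/2 units in €129,500, so one unit is €37,000. Whole-blood lines (Carmen, Ingrid, and Zane) take €37,000 each; half-blood lines (Yara) take €18,500 each.

Carmen receives €37,000.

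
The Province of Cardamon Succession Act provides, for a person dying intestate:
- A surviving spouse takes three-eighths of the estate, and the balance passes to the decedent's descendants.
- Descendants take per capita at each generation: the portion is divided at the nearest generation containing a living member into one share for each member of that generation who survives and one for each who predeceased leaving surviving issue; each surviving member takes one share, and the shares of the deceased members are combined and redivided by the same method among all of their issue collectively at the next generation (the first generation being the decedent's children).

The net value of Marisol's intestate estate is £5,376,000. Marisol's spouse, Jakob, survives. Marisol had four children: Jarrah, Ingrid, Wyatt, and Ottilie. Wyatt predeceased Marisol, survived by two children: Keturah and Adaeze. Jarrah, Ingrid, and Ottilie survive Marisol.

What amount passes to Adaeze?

Jakob takes three-eighths of £5,376,000 = £2,016,000. The remaining £3,360,000 passes to the descendants.
The descendants' portion (£3,360,000) is divided at the children's generation into 4 shares of £840,000. Jarrah, Ingrid, and Ottilie each take £840,000. The remaining share for the deceased Wyatt (£840,000) is carried to the next generation.
That pool (£840,000) is divided at the grandchildren's generation equally among Keturah and Adaeze: £420,000 each.

Adaeze receives £420,000.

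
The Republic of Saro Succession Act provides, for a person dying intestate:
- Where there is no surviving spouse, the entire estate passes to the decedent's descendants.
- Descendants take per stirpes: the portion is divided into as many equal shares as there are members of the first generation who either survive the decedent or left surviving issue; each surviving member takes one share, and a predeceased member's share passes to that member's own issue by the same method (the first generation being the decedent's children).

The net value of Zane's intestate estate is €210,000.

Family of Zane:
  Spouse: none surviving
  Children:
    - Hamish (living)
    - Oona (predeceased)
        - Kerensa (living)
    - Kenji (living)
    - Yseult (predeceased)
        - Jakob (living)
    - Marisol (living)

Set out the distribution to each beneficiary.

The entire €210,000 passes to the descendants.
That amount (€210,000) is divided into 5 shares of €42,000: Hamish, Kenji, and Marisol each take €42,000; Oona's €42,000 share passes to Oona's issue; Yseult's €42,000 share passes to Yseult's issue.
Oona's share (€42,000) passes entirely to Kerensa.
Yseult's share (€42,000) passes entirely to Jakob.

Hamish: €42,000; Kerensa: €42,000; Kenji: €42,000; Jakob: €42,000; Marisol: €42,000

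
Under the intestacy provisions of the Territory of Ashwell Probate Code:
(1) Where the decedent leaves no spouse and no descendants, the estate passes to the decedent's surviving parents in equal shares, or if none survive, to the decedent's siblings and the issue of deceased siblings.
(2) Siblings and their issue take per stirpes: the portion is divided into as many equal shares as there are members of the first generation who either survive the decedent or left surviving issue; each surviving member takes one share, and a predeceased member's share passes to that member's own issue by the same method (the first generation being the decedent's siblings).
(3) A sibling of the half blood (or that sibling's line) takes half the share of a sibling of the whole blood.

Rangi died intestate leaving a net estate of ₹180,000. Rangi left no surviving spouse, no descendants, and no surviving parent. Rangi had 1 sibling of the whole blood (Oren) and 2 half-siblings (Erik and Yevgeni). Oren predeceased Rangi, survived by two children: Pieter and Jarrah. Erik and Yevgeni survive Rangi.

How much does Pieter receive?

Pieter receives ₹45,000.

The entire ₹180,000 passes to the siblings and their issue.
Counting each half-blood sibling's line as half a unit, there are 2 units in ₹180,000, so one unit is ₹90,000. Whole-blood lines (Oren) take ₹90,000 each; half-blood lines (Erik and Yevgeni) take ₹45,000 each.
Oren's share (₹90,000) is divided into 2 shares of ₹45,000: Pieter and Jarrah each take ₹45,000.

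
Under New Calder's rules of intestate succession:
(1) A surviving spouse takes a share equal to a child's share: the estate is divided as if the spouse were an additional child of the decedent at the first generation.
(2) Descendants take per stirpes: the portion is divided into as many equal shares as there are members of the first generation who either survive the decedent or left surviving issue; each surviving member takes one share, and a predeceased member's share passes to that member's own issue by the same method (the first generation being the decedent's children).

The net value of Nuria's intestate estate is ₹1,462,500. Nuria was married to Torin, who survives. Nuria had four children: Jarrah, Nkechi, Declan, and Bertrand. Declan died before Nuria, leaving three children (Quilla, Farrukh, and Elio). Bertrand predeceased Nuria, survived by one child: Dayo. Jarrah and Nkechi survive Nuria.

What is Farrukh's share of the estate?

The spouse counts as an additional share at the children's level, so there are 5 primary shares of ₹292,500. Torin takes one such share (₹292,500).
The children's combined portion (₹1,170,000) is divided into 4 shares of ₹292,500: Jarrah and Nkechi each take ₹292,500; Declan's ₹292,500 share passes to Declan's issue; Bertrand's ₹292,500 share passes to Bertrand's issue.
Declan's share (₹292,500) is divided into 3 shares of ₹97,500: Quilla, Farrukh, and Elio each take ₹97,500.
Bertrand's share (₹292,500) passes entirely to Dayo.

Farrukh receives ₹97,500.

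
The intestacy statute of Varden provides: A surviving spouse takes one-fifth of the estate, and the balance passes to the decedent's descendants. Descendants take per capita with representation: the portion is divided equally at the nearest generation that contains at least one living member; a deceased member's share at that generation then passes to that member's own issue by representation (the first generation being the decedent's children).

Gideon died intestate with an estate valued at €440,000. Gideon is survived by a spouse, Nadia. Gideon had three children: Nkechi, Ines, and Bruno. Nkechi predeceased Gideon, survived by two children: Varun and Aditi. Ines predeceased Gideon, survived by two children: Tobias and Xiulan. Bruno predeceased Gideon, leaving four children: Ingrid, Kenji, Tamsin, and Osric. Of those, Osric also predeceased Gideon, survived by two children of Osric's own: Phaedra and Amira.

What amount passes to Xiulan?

Nadia takes one-fifth of €440,000 = €88,000. The remaining €352,000 passes to the descendants.
No child survives, so the initial division is made at the grandchildren's generation.
The descendants' portion (€352,000) is divided into 8 shares of €44,000: Varun, Aditi, Tobias, Xiulan, Ingrid, Kenji, and Tamsin each take €44,000; Osric's €44,000 share passes to Osric's issue.
Osric's share (€44,000) is divided into 2 shares of €22,000: Phaedra and Amira each take €22,000.

Xiulan receives €44,000.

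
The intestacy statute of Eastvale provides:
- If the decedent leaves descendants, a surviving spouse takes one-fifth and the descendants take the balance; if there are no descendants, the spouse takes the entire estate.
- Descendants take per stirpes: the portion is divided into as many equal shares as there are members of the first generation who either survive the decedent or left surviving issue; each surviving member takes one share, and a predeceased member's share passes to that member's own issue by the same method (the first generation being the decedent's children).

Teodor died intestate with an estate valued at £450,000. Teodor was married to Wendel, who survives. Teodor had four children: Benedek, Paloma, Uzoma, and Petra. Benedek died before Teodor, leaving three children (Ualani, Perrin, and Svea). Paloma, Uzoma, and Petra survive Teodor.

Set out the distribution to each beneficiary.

Wendel takes one-fifth of £450,000 = £90,000. The remaining £360,000 passes to the descendants.
The descendants' portion (£360,000) is divided into 4 shares of £90,000: Paloma, Uzoma, and Petra each take £90,000; Benedek's £90,000 share passes to Benedek's issue.
Benedek's share (£90,000) is divided into 3 shares of £30,000: Ualani, Perrin, and Svea each take £30,000.

Wendel: £90,000; Ualani: £30,000; Perrin: £30,000; Svea: £30,000; Paloma: £90,000; Uzoma: £90,000; Petra: £90,000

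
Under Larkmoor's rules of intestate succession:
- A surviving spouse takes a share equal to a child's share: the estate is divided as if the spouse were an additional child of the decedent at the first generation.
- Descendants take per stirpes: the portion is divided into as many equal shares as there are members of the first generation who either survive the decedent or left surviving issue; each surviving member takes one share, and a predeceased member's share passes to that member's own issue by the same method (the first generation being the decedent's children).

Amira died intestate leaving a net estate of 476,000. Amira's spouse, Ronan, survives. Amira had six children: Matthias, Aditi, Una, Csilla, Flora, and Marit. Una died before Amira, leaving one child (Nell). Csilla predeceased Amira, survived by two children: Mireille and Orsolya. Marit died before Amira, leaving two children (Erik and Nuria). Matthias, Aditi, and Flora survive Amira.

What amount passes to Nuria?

Nuria receives 34,000.

The spouse counts as an additional share at the children's level, so there are 7 primary shares of 68,000. Ronan takes one such share (68,000).
The children's combined portion (408,000) is divided into 6 shares of 68,000: Matthias, Aditi, and Flora each take 68,000; Una's 68,000 share passes to Una's issue; Csilla's 68,000 share passes to Csilla's issue; Marit's 68,000 share passes to Marit's issue.
Una's share (68,000) passes entirely to Nell.
Csilla's share (68,000) is divided into 2 shares of 34,000: Mireille and Orsolya each take 34,000.
Marit's share (68,000) is divided into 2 shares of 34,000: Erik and Nuria each take 34,000.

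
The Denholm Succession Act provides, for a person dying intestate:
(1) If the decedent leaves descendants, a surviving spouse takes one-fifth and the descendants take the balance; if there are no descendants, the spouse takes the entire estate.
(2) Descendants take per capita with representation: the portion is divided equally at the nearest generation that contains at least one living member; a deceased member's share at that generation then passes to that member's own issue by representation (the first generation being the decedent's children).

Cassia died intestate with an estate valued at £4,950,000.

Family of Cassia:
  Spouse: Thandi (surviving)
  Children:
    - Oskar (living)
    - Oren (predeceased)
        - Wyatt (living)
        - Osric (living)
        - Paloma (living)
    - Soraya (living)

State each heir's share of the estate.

Thandi takes one-fifth of £4,950,000 = £990,000. The remaining £3,960,000 passes to the descendants.
The descendants' portion (£3,960,000) is divided into 3 shares of £1,320,000: Oskar and Soraya each take £1,320,000; Oren's £1,320,000 share passes to Oren's issue.
Oren's share (£1,320,000) is divided into 3 shares of £440,000: Wyatt, Osric, and Paloma each take £440,000.

Thandi: £990,000; Oskar: £1,320,000; Wyatt: £440,000; Osric: £440,000; Paloma: £440,000; Soraya: £1,320,000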